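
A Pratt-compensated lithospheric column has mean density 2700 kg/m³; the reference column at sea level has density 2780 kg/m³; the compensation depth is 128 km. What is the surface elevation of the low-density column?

ρ_ref D = ρ (D + h) → h = D (ρ_ref − ρ)/ρ.
h = 128 km × (2780 − 2700)/2700 = 3.79 km.

3.79 km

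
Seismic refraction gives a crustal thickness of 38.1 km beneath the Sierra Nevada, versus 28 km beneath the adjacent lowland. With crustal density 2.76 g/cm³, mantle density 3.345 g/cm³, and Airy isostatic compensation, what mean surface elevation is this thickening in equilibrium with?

Excess crust Δ = 38.1 km − 28 km = 10.1 km, split between elevation h and root r with h + r = Δ.
Airy balance ρ_c h = (ρ_m − ρ_c) r gives r = h ρ_c/(ρ_m − ρ_c), so h (1 + ρ_c/(ρ_m − ρ_c)) = Δ, i.e. h = Δ (ρ_m − ρ_c)/ρ_m.
h = 10.1 km × 0.585/3.345 = 1.77 km.

1.77 km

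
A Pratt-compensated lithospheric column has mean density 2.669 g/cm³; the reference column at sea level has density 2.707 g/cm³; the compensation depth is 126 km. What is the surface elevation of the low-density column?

ρ_ref D = ρ (D + h) → h = D (ρ_ref − ρ)/ρ.
h = 126 km × (2.707 − 2.669)/2.669 = 1.79 km.

1.79 km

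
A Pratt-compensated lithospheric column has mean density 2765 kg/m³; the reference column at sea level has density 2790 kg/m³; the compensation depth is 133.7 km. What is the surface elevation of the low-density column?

ρ_ref D = ρ (D + h) → h = D (ρ_ref − ρ)/ρ.
h = 133.7 km × (2790 − 2765)/2765 = 1.21 km.

1.21 km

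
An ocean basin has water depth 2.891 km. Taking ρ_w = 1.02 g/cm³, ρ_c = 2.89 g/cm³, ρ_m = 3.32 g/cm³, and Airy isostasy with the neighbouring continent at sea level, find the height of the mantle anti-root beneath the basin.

12.6 km

Equating mass per unit area of the two columns: replacing crust with seawater at the top is compensated by replacing crust with mantle at the base: d (ρ_c − ρ_w) = a (ρ_m − ρ_c).
a = d (ρ_c − ρ_w)/(ρ_m − ρ_c) = 2.891 km × 1.87/0.43 = 12.6 km.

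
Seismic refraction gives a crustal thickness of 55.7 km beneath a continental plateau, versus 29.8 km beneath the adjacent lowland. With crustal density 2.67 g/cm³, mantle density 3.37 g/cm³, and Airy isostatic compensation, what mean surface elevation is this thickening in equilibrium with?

5.38 km

Excess crust Δ = 55.7 km − 29.8 km = 25.9 km, split between elevation h and root r with h + r = Δ.
Airy balance ρ_c h = (ρ_m − ρ_c) r gives r = h ρ_c/(ρ_m − ρ_c), so h (1 + ρ_c/(ρ_m − ρ_c)) = Δ, i.e. h = Δ (ρ_m − ρ_c)/ρ_m.
h = 25.9 km × 0.7/3.37 = 5.38 km.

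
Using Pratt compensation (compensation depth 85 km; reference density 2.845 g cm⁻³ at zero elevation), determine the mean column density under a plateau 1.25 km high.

2.8 g cm⁻³

Pratt balance: ρ_ref D = ρ (D + h).
ρ = ρ_ref D/(D + h) = 2.845 × 85 km/(85 km + 1.25 km) = 2.8 g cm⁻³.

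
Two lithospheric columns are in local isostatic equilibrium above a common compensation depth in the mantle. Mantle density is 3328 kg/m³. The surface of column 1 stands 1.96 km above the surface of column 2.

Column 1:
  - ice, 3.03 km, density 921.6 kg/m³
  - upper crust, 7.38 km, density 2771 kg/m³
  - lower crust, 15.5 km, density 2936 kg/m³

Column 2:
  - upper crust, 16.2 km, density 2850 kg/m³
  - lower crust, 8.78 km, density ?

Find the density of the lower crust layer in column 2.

2960 kg/m³

Take the compensation level at the base of the deeper column (depth z_c below the surface of column 1) and equate Σ ρ_i t_i down to z_c; mantle fills any gap and the z_c terms cancel.
Column 1: 3.03×921.6 + 7.38×2771 + 15.5×2936 + (z_c − 25.91)×3328
Column 2: 1.96×0 + 16.2×2850 + 8.78×ρ + (z_c − 1.96 − 24.98)×3328
The z_c×3328 term appears on both sides and cancels. Collect the known terms of each column as K = Σ(ρt)_known − 3328 × (depth of known layers): K_1 = 68750.428 − 3328×25.91 = −17478.052; K_2 = 46170 − 3328×(1.96 + 24.98) = −43486.32.
Balance: K_1 = K_2 + 8.78×ρ, so ρ = (K_1 − K_2)/8.78 = 26008.3/8.78 = 2960 kg/m³.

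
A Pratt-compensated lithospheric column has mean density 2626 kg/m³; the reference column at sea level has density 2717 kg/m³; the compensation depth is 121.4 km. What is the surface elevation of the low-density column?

ρ_ref D = ρ (D + h) → h = D (ρ_ref − ρ)/ρ.
h = 121.4 km × (2717 − 2626)/2626 = 4.21 km.

4.21 km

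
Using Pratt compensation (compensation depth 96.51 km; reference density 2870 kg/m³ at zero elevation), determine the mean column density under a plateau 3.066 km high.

Pratt balance: ρ_ref D = ρ (D + h).
ρ = ρ_ref D/(D + h) = 2870 × 96.51 km/(96.51 km + 3.066 km) = 2780 kg/m³.

2780 kg/m³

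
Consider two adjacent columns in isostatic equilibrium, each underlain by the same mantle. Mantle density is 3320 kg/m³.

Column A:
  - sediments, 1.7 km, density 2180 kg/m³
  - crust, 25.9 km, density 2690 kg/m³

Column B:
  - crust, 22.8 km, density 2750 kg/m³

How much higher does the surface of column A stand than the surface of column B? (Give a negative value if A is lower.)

For any compensation level in the mantle, the mantle terms cancel and isostasy reduces to e = (Σt_A − Σt_B) − (Σ(ρt)_A − Σ(ρt)_B) / ρ_m.
Σt_A = 27.6 km; Σt_B = 22.8 km; Σ(ρt)_A = 73377; Σ(ρt)_B = 62700 (in km·kg/m³).
e = (27.6 − 22.8) − (73377 − 62700) / 3320 = 1.58 km.

1.58 km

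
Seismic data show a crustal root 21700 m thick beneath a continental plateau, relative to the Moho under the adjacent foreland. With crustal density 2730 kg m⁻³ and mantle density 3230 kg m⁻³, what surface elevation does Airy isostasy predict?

Balancing pressure at the compensation depth: ρ_c h = (ρ_m − ρ_c) r.
h = r (ρ_m − ρ_c) / ρ_c = 21700 m × (3230 − 2730) / 2730 = 3970 m.

3970 m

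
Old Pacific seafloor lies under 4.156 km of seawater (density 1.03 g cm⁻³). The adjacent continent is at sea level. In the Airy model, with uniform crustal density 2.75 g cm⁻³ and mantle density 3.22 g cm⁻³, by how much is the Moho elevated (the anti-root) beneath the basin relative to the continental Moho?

By Archimedes' principle applied to the lithosphere: replacing crust with seawater at the top is compensated by replacing crust with mantle at the base: d (ρ_c − ρ_w) = a (ρ_m − ρ_c).
a = d (ρ_c − ρ_w)/(ρ_m − ρ_c) = 4.156 km × 1.72/0.47 = 15.2 km.

15.2 km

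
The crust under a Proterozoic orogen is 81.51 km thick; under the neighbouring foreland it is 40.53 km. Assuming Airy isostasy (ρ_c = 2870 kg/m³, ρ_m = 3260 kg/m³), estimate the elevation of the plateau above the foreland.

Excess crust Δ = 81.51 km − 40.53 km = 40.98 km, split between elevation h and root r with h + r = Δ.
Airy balance ρ_c h = (ρ_m − ρ_c) r gives r = h ρ_c/(ρ_m − ρ_c), so h (1 + ρ_c/(ρ_m − ρ_c)) = Δ, i.e. h = Δ (ρ_m − ρ_c)/ρ_m.
h = 40.98 km × 390/3260 = 4.9 km.

4.9 km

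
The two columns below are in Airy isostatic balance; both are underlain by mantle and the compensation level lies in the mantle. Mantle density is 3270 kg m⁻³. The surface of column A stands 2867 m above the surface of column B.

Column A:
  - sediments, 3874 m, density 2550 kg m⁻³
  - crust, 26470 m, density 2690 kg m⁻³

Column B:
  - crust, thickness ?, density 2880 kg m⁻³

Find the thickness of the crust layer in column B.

22500 m

Take the compensation level at the base of the deeper column (depth z_c below the surface of column A) and equate Σ ρ_i t_i down to z_c; mantle fills any gap and the z_c terms cancel.
Column A: 3874×2550 + 26470×2690 + (z_c − 30344)×3270
Column B: 2867×0 + x×2880 + (z_c − 2867 − 0 − x)×3270
The z_c×3270 term appears on both sides and cancels. Collect the known terms of each column as K = Σ(ρt)_known − 3270 × (depth of known layers): K_A = 81083000 − 3270×30344 = −18141880; K_B = 0 − 3270×(2867 + 0) = −9375090.
Balance: K_A = K_B − x×(3270 − 2880), so x = (K_B − K_A)/(3270 − 2880) = 8766790/390 = 22500 m.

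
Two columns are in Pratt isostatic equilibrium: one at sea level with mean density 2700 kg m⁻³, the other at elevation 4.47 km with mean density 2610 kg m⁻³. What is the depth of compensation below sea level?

ρ_ref D = ρ (D + h) → D (ρ_ref − ρ) = ρ h.
D = ρ h/(ρ_ref − ρ) = 2610 × 4.47 km/(2700 − 2610) = 130 km.

130 km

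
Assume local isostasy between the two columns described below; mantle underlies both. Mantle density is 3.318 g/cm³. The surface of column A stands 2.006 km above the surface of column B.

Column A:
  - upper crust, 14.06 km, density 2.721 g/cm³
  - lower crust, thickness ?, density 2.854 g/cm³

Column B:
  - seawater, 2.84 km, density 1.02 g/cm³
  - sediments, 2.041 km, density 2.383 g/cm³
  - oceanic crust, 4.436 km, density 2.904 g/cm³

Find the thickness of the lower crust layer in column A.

Take the compensation level at the base of the deeper column (depth z_c below the surface of column A) and equate Σ ρ_i t_i down to z_c; mantle fills any gap and the z_c terms cancel.
Column A: 14.06×2.721 + x×2.854 + (z_c − 14.06 − x)×3.318
Column B: 2.006×0 + 2.84×1.02 + 2.041×2.383 + 4.436×2.904 + (z_c − 2.006 − 9.317)×3.318
The z_c×3.318 term appears on both sides and cancels. Collect the known terms of each column as K = Σ(ρt)_known − 3.318 × (depth of known layers): K_A = 38.25726 − 3.318×14.06 = −8.39382; K_B = 20.642647 − 3.318×(2.006 + 9.317) = −16.927067.
Balance: K_A − x×(3.318 − 2.854) = K_B, so x = (K_A − K_B)/(3.318 − 2.854) = 8.53325/0.464 = 18.4 km.

18.4 km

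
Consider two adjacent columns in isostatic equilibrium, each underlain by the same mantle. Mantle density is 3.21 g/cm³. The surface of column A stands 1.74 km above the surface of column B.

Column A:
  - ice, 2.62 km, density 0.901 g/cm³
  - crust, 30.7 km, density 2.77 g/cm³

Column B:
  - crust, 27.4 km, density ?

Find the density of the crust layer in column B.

2.7 g/cm³

Take the compensation level at the base of the deeper column (depth z_c below the surface of column A) and equate Σ ρ_i t_i down to z_c; mantle fills any gap and the z_c terms cancel.
Column A: 2.62×0.901 + 30.7×2.77 + (z_c − 33.32)×3.21
Column B: 1.74×0 + 27.4×ρ + (z_c − 1.74 − 27.4)×3.21
The z_c×3.21 term appears on both sides and cancels. Collect the known terms of each column as K = Σ(ρt)_known − 3.21 × (depth of known layers): K_A = 87.39962 − 3.21×33.32 = −19.55758; K_B = 0 − 3.21×(1.74 + 27.4) = −93.5394.
Balance: K_A = K_B + 27.4×ρ, so ρ = (K_A − K_B)/27.4 = 73.9818/27.4 = 2.7 g/cm³.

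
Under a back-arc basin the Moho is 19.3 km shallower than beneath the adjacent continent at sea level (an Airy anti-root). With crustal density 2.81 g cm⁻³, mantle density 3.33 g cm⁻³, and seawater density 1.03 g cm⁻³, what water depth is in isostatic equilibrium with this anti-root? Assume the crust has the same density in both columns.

Replacing a thickness d of crust by seawater at the top must be balanced by replacing crust with mantle at the base: d (ρ_c − ρ_w) = a (ρ_m − ρ_c).
d = a (ρ_m − ρ_c)/(ρ_c − ρ_w) = 19.3 km × 0.52/1.78 = 5.64 km.

5.64 km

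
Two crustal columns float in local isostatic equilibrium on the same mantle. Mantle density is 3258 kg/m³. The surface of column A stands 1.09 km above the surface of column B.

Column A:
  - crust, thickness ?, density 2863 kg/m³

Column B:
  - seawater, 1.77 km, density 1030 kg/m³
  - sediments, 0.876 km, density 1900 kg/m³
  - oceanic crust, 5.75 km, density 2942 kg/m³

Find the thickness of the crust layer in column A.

26.6 km

Take the compensation level at the base of the deeper column (depth z_c below the surface of column A) and equate Σ ρ_i t_i down to z_c; mantle fills any gap and the z_c terms cancel.
Column A: x×2863 + (z_c − 0 − x)×3258
Column B: 1.09×0 + 1.77×1030 + 0.876×1900 + 5.75×2942 + (z_c − 1.09 − 8.396)×3258
The z_c×3258 term appears on both sides and cancels. Collect the known terms of each column as K = Σ(ρt)_known − 3258 × (depth of known layers): K_A = 0 − 3258×0 = 0; K_B = 20404 − 3258×(1.09 + 8.396) = −10501.388.
Balance: K_A − x×(3258 − 2863) = K_B, so x = (K_A − K_B)/(3258 − 2863) = 10501.4/395 = 26.6 km.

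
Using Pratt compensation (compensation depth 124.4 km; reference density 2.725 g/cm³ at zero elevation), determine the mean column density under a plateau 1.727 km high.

2.69 g/cm³

Pratt balance: ρ_ref D = ρ (D + h).
ρ = ρ_ref D/(D + h) = 2.725 × 124.4 km/(124.4 km + 1.727 km) = 2.69 g/cm³.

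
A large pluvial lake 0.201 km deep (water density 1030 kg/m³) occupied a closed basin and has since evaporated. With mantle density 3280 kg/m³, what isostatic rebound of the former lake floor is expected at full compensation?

0.0631 km

u = d ρ_w/ρ_m = 0.201 km × 1030/3280 = 0.0631 km.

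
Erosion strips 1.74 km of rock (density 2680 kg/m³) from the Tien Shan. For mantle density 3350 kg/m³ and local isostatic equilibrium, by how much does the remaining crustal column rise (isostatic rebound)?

Unloading: uplift u = e ρ_c/ρ_m = 1.74 km × 2680/3350 = 1.39 km.

1.39 km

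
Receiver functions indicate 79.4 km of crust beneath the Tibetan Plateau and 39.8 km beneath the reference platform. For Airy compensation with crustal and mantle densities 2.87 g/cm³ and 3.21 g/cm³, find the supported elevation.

4.19 km

Excess crust Δ = 79.4 km − 39.8 km = 39.6 km, split between elevation h and root r with h + r = Δ.
Airy balance ρ_c h = (ρ_m − ρ_c) r gives r = h ρ_c/(ρ_m − ρ_c), so h (1 + ρ_c/(ρ_m − ρ_c)) = Δ, i.e. h = Δ (ρ_m − ρ_c)/ρ_m.
h = 39.6 km × 0.34/3.21 = 4.19 km.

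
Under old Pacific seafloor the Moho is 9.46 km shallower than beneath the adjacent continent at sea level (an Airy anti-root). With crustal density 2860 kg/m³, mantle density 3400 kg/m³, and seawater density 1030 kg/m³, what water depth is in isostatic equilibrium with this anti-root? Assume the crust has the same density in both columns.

2.79 km

Replacing a thickness d of crust by seawater at the top must be balanced by replacing crust with mantle at the base: d (ρ_c − ρ_w) = a (ρ_m − ρ_c).
d = a (ρ_m − ρ_c)/(ρ_c − ρ_w) = 9.46 km × 540/1830 = 2.79 km.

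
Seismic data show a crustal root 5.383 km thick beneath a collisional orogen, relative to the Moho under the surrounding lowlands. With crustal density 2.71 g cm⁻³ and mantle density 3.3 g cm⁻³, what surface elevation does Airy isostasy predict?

In Airy isostatic equilibrium: ρ_c h = (ρ_m − ρ_c) r.
h = r (ρ_m − ρ_c) / ρ_c = 5.383 km × (3.3 − 2.71) / 2.71 = 1.17 km.

1.17 km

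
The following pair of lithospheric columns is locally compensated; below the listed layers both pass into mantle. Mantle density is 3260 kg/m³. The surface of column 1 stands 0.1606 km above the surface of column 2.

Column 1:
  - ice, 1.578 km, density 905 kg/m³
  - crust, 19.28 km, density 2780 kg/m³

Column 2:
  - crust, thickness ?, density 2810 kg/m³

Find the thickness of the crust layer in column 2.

27.7 km

Take the compensation level at the base of the deeper column (depth z_c below the surface of column 1) and equate Σ ρ_i t_i down to z_c; mantle fills any gap and the z_c terms cancel.
Column 1: 1.578×905 + 19.28×2780 + (z_c − 20.858)×3260
Column 2: 0.1606×0 + x×2810 + (z_c − 0.1606 − 0 − x)×3260
The z_c×3260 term appears on both sides and cancels. Collect the known terms of each column as K = Σ(ρt)_known − 3260 × (depth of known layers): K_1 = 55026.49 − 3260×20.858 = −12970.59; K_2 = 0 − 3260×(0.1606 + 0) = −523.556.
Balance: K_1 = K_2 − x×(3260 − 2810), so x = (K_2 − K_1)/(3260 − 2810) = 12447/450 = 27.7 km.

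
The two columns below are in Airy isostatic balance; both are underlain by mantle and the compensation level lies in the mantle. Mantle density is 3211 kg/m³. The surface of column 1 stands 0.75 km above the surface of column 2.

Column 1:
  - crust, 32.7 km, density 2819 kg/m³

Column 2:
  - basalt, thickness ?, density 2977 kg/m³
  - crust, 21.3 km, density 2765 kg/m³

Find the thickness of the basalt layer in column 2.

Take the compensation level at the base of the deeper column (depth z_c below the surface of column 1) and equate Σ ρ_i t_i down to z_c; mantle fills any gap and the z_c terms cancel.
Column 1: 32.7×2819 + (z_c − 32.7)×3211
Column 2: 0.75×0 + x×2977 + 21.3×2765 + (z_c − 0.75 − 21.3 − x)×3211
The z_c×3211 term appears on both sides and cancels. Collect the known terms of each column as K = Σ(ρt)_known − 3211 × (depth of known layers): K_1 = 92181.3 − 3211×32.7 = −12818.4; K_2 = 58894.5 − 3211×(0.75 + 21.3) = −11908.05.
Balance: K_1 = K_2 − x×(3211 − 2977), so x = (K_2 − K_1)/(3211 − 2977) = 910.35/234 = 3.89 km.

3.89 km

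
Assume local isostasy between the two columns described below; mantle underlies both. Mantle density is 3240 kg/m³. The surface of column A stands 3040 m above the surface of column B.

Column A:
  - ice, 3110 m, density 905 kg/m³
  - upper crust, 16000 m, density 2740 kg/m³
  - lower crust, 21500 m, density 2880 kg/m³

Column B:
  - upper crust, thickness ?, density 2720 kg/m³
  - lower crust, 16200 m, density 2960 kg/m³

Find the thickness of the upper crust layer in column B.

16600 m

Take the compensation level at the base of the deeper column (depth z_c below the surface of column A) and equate Σ ρ_i t_i down to z_c; mantle fills any gap and the z_c terms cancel.
Column A: 3110×905 + 16000×2740 + 21500×2880 + (z_c − 40610)×3240
Column B: 3040×0 + x×2720 + 16200×2960 + (z_c − 3040 − 16200 − x)×3240
The z_c×3240 term appears on both sides and cancels. Collect the known terms of each column as K = Σ(ρt)_known − 3240 × (depth of known layers): K_A = 108574550 − 3240×40610 = −23001850; K_B = 47952000 − 3240×(3040 + 16200) = −14385600.
Balance: K_A = K_B − x×(3240 − 2720), so x = (K_B − K_A)/(3240 − 2720) = 8616250/520 = 16600 m.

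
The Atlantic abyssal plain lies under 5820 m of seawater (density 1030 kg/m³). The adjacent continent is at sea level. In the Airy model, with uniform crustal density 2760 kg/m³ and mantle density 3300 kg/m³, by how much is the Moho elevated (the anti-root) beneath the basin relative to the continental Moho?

Balancing pressure at the compensation depth: replacing crust with seawater at the top is compensated by replacing crust with mantle at the base: d (ρ_c − ρ_w) = a (ρ_m − ρ_c).
a = d (ρ_c − ρ_w)/(ρ_m − ρ_c) = 5820 m × 1730/540 = 18600 m.

18600 m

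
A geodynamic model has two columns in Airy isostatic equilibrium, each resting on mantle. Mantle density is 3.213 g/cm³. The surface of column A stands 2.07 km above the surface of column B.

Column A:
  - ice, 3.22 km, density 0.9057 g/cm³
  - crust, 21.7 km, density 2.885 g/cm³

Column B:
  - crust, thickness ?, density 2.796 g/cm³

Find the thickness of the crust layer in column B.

Take the compensation level at the base of the deeper column (depth z_c below the surface of column A) and equate Σ ρ_i t_i down to z_c; mantle fills any gap and the z_c terms cancel.
Column A: 3.22×0.9057 + 21.7×2.885 + (z_c − 24.92)×3.213
Column B: 2.07×0 + x×2.796 + (z_c − 2.07 − 0 − x)×3.213
The z_c×3.213 term appears on both sides and cancels. Collect the known terms of each column as K = Σ(ρt)_known − 3.213 × (depth of known layers): K_A = 65.520854 − 3.213×24.92 = −14.547106; K_B = 0 − 3.213×(2.07 + 0) = −6.65091.
Balance: K_A = K_B − x×(3.213 − 2.796), so x = (K_B − K_A)/(3.213 − 2.796) = 7.8962/0.417 = 18.9 km.

18.9 km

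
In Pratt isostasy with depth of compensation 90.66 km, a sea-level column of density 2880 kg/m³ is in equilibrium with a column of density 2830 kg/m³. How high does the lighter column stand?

ρ_ref D = ρ (D + h) → h = D (ρ_ref − ρ)/ρ.
h = 90.66 km × (2880 − 2830)/2830 = 1.6 km.

1.6 km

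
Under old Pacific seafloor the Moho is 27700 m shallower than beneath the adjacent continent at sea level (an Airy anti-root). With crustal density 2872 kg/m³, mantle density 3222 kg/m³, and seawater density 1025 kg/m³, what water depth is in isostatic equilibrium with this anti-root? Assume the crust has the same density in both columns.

Replacing a thickness d of crust by seawater at the top must be balanced by replacing crust with mantle at the base: d (ρ_c − ρ_w) = a (ρ_m − ρ_c).
d = a (ρ_m − ρ_c)/(ρ_c − ρ_w) = 27700 m × 350/1847 = 5250 m.

5250 m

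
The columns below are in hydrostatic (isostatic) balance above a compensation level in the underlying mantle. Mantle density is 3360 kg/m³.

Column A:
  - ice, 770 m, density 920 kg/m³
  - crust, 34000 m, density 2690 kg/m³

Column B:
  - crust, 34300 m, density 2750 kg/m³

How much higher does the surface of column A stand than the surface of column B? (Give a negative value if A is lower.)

1110 m

For any compensation level in the mantle, the mantle terms cancel and isostasy reduces to e = (Σt_A − Σt_B) − (Σ(ρt)_A − Σ(ρt)_B) / ρ_m.
Σt_A = 34770 m; Σt_B = 34300 m; Σ(ρt)_A = 92168400; Σ(ρt)_B = 94325000 (in m·kg/m³).
e = (34770 − 34300) − (92168400 − 94325000) / 3360 = 1110 m.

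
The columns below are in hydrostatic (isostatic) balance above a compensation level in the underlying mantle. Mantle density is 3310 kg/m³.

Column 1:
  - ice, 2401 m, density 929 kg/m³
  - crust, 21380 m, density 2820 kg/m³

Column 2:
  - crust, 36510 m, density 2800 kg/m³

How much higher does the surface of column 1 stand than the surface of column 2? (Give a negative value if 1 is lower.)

For any compensation level in the mantle, the mantle terms cancel and isostasy reduces to e = (Σt_1 − Σt_2) − (Σ(ρt)_1 − Σ(ρt)_2) / ρ_m.
Σt_1 = 23781 m; Σt_2 = 36510 m; Σ(ρt)_1 = 62522129; Σ(ρt)_2 = 102228000 (in m·kg/m³).
e = (23781 − 36510) − (62522129 − 102228000) / 3310 = −733 m.

−733 m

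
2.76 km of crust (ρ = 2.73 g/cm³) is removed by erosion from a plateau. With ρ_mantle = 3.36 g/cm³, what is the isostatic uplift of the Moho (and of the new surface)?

2.24 km

Unloading: uplift u = e ρ_c/ρ_m = 2.76 km × 2.73/3.36 = 2.24 km.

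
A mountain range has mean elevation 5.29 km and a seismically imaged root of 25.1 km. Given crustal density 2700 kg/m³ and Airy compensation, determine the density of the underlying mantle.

3270 kg/m³

Airy balance: ρ_c h = (ρ_m − ρ_c) r → ρ_m = ρ_c (1 + h/r).
ρ_m = 2700 × (1 + 5.29 km/25.1 km) = 3270 kg/m³.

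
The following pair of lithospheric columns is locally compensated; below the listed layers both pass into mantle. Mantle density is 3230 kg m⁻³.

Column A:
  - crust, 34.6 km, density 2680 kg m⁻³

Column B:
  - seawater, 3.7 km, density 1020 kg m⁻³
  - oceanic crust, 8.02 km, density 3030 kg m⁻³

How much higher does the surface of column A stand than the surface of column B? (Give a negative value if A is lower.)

For any compensation level in the mantle, the mantle terms cancel and isostasy reduces to e = (Σt_A − Σt_B) − (Σ(ρt)_A − Σ(ρt)_B) / ρ_m.
Σt_A = 34.6 km; Σt_B = 11.72 km; Σ(ρt)_A = 92728; Σ(ρt)_B = 28074.6 (in km·kg m⁻³).
e = (34.6 − 11.72) − (92728 − 28074.6) / 3230 = 2.86 km.

2.86 km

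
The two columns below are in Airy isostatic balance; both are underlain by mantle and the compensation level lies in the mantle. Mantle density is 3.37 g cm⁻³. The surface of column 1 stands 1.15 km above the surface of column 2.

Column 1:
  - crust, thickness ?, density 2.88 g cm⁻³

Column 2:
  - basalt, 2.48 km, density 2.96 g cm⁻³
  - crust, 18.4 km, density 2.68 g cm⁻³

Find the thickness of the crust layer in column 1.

35.9 km

Take the compensation level at the base of the deeper column (depth z_c below the surface of column 1) and equate Σ ρ_i t_i down to z_c; mantle fills any gap and the z_c terms cancel.
Column 1: x×2.88 + (z_c − 0 − x)×3.37
Column 2: 1.15×0 + 2.48×2.96 + 18.4×2.68 + (z_c − 1.15 − 20.88)×3.37
The z_c×3.37 term appears on both sides and cancels. Collect the known terms of each column as K = Σ(ρt)_known − 3.37 × (depth of known layers): K_1 = 0 − 3.37×0 = 0; K_2 = 56.6528 − 3.37×(1.15 + 20.88) = −17.5883.
Balance: K_1 − x×(3.37 − 2.88) = K_2, so x = (K_1 − K_2)/(3.37 − 2.88) = 17.5883/0.49 = 35.9 km.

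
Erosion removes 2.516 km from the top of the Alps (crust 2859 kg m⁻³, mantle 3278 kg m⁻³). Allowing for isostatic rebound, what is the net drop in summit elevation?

Rebound u = e ρ_c/ρ_m = 2.516 km × 2859/3278 = 2.194 km.
Net surface drop = e − u = 2.516 km − 2.194 km = e (ρ_m − ρ_c)/ρ_m = 0.322 km.

0.322 km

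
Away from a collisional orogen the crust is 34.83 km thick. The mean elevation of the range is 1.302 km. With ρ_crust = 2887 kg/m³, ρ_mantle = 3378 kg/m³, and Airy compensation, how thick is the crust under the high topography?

Root depth r = h ρ_c / (ρ_m − ρ_c) = 1.302 km × 2887 / 491 = 7.656 km.
Total thickness = T + h + r = 34.83 km + 1.302 km + 7.656 km = 43.8 km.

43.8 km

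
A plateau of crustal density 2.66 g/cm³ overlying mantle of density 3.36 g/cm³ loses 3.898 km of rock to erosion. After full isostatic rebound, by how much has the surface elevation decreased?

0.812 km

Rebound u = e ρ_c/ρ_m = 3.898 km × 2.66/3.36 = 3.086 km.
Net surface drop = e − u = 3.898 km − 3.086 km = e (ρ_m − ρ_c)/ρ_m = 0.812 km.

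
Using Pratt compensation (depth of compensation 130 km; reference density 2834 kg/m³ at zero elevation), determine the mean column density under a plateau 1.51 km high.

2800 kg/m³

Pratt balance: ρ_ref D = ρ (D + h).
ρ = ρ_ref D/(D + h) = 2834 × 130 km/(130 km + 1.51 km) = 2800 kg/m³.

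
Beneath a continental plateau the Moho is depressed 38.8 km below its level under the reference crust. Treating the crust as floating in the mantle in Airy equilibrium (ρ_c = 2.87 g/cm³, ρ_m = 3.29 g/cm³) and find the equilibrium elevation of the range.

For local isostatic compensation: ρ_c h = (ρ_m − ρ_c) r.
h = r (ρ_m − ρ_c) / ρ_c = 38.8 km × (3.29 − 2.87) / 2.87 = 5.68 km.

5.68 km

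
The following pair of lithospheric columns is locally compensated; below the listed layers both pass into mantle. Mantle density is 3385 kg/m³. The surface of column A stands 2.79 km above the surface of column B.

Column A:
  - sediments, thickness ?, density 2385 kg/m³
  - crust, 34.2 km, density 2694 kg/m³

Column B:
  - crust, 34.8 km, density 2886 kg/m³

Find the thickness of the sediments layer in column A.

3.18 km

Take the compensation level at the base of the deeper column (depth z_c below the surface of column A) and equate Σ ρ_i t_i down to z_c; mantle fills any gap and the z_c terms cancel.
Column A: x×2385 + 34.2×2694 + (z_c − 34.2 − x)×3385
Column B: 2.79×0 + 34.8×2886 + (z_c − 2.79 − 34.8)×3385
The z_c×3385 term appears on both sides and cancels. Collect the known terms of each column as K = Σ(ρt)_known − 3385 × (depth of known layers): K_A = 92134.8 − 3385×34.2 = −23632.2; K_B = 100432.8 − 3385×(2.79 + 34.8) = −26809.35.
Balance: K_A − x×(3385 − 2385) = K_B, so x = (K_A − K_B)/(3385 − 2385) = 3177.15/1000 = 3.18 km.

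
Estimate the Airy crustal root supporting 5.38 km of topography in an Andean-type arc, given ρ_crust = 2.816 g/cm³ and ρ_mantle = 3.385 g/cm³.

By Archimedes' principle applied to the lithosphere: the weight of the topography is balanced by the buoyancy of the root, ρ_c h = (ρ_m − ρ_c) r.
r = h · ρ_c / (ρ_m − ρ_c) = 5.38 km × 2.816 / (3.385 − 2.816) = 26.6 km.

26.6 km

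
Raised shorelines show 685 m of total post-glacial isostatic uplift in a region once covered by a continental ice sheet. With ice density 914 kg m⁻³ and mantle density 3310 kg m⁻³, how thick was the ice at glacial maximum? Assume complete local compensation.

2480 m

u = t ρ_ice/ρ_m → t = u ρ_m/ρ_ice = 685 m × 3310/914 = 2480 m.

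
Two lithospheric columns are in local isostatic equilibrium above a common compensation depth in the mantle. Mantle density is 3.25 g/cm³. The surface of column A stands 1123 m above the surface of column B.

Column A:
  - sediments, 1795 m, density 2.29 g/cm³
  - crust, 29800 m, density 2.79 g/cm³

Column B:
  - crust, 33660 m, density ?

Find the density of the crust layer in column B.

Take the compensation level at the base of the deeper column (depth z_c below the surface of column A) and equate Σ ρ_i t_i down to z_c; mantle fills any gap and the z_c terms cancel.
Column A: 1795×2.29 + 29800×2.79 + (z_c − 31595)×3.25
Column B: 1123×0 + 33660×ρ + (z_c − 1123 − 33660)×3.25
The z_c×3.25 term appears on both sides and cancels. Collect the known terms of each column as K = Σ(ρt)_known − 3.25 × (depth of known layers): K_A = 87252.55 − 3.25×31595 = −15431.2; K_B = 0 − 3.25×(1123 + 33660) = −113044.75.
Balance: K_A = K_B + 33660×ρ, so ρ = (K_A − K_B)/33660 = 97613.6/33660 = 2.9 g/cm³.

2.9 g/cm³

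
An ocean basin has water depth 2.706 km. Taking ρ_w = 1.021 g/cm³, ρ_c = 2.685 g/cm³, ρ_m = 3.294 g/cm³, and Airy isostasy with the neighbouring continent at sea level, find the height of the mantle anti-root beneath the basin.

Balancing pressure at the compensation depth: replacing crust with seawater at the top is compensated by replacing crust with mantle at the base: d (ρ_c − ρ_w) = a (ρ_m − ρ_c).
a = d (ρ_c − ρ_w)/(ρ_m − ρ_c) = 2.706 km × 1.664/0.609 = 7.39 km.

7.39 km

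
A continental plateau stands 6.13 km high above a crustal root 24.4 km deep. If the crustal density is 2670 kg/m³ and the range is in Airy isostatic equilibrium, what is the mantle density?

Airy balance: ρ_c h = (ρ_m − ρ_c) r → ρ_m = ρ_c (1 + h/r).
ρ_m = 2670 × (1 + 6.13 km/24.4 km) = 3340 kg/m³.

3340 kg/m³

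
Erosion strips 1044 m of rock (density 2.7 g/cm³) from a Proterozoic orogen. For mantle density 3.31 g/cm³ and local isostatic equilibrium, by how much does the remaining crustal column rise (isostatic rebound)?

Unloading: uplift u = e ρ_c/ρ_m = 1044 m × 2.7/3.31 = 852 m.

852 m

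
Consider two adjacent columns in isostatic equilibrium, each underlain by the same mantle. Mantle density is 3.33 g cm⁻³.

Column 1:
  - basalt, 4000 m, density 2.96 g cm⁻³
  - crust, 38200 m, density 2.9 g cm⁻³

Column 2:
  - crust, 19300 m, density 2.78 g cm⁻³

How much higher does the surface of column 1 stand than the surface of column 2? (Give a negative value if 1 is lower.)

2190 m

For any compensation level in the mantle, the mantle terms cancel and isostasy reduces to e = (Σt_1 − Σt_2) − (Σ(ρt)_1 − Σ(ρt)_2) / ρ_m.
Σt_1 = 42200 m; Σt_2 = 19300 m; Σ(ρt)_1 = 122620; Σ(ρt)_2 = 53654 (in m·g cm⁻³).
e = (42200 − 19300) − (122620 − 53654) / 3.33 = 2190 m.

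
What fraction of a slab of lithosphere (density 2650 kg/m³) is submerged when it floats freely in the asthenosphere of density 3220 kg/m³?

82.3%

Submerged fraction = ρ_obj/ρ_fluid = 2650/3220 = 82.3%.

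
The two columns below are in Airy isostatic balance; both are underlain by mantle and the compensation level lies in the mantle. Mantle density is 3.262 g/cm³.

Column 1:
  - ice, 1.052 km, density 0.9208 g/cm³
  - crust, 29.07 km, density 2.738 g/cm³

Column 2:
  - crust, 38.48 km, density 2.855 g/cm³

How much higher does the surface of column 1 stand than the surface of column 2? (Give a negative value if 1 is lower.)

For any compensation level in the mantle, the mantle terms cancel and isostasy reduces to e = (Σt_1 − Σt_2) − (Σ(ρt)_1 − Σ(ρt)_2) / ρ_m.
Σt_1 = 30.122 km; Σt_2 = 38.48 km; Σ(ρt)_1 = 80.5623416; Σ(ρt)_2 = 109.8604 (in km·g/cm³).
e = (30.122 − 38.48) − (80.5623416 − 109.8604) / 3.262 = 0.624 km.

0.624 km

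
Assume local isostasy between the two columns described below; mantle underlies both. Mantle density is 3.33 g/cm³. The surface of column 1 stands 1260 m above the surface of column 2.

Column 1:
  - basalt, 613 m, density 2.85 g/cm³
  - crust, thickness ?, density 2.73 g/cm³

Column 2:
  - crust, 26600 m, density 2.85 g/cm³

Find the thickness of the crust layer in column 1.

27800 m

Take the compensation level at the base of the deeper column (depth z_c below the surface of column 1) and equate Σ ρ_i t_i down to z_c; mantle fills any gap and the z_c terms cancel.
Column 1: 613×2.85 + x×2.73 + (z_c − 613 − x)×3.33
Column 2: 1260×0 + 26600×2.85 + (z_c − 1260 − 26600)×3.33
The z_c×3.33 term appears on both sides and cancels. Collect the known terms of each column as K = Σ(ρt)_known − 3.33 × (depth of known layers): K_1 = 1747.05 − 3.33×613 = −294.24; K_2 = 75810 − 3.33×(1260 + 26600) = −16963.8.
Balance: K_1 − x×(3.33 − 2.73) = K_2, so x = (K_1 − K_2)/(3.33 − 2.73) = 16669.6/0.6 = 27800 m.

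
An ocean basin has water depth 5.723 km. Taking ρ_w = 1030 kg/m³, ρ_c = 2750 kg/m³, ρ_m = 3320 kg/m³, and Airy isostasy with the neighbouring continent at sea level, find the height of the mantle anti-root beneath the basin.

17.3 km

Equating mass per unit area of the two columns: replacing crust with seawater at the top is compensated by replacing crust with mantle at the base: d (ρ_c − ρ_w) = a (ρ_m − ρ_c).
a = d (ρ_c − ρ_w)/(ρ_m − ρ_c) = 5.723 km × 1720/570 = 17.3 km.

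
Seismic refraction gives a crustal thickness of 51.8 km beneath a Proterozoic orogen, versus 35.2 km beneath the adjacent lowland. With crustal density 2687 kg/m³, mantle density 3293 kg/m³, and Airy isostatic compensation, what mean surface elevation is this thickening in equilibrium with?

Excess crust Δ = 51.8 km − 35.2 km = 16.6 km, split between elevation h and root r with h + r = Δ.
Airy balance ρ_c h = (ρ_m − ρ_c) r gives r = h ρ_c/(ρ_m − ρ_c), so h (1 + ρ_c/(ρ_m − ρ_c)) = Δ, i.e. h = Δ (ρ_m − ρ_c)/ρ_m.
h = 16.6 km × 606/3293 = 3.05 km.

3.05 km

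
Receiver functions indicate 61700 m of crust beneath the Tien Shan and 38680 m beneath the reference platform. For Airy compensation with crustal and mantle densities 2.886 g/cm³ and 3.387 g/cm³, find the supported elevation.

Excess crust Δ = 61700 m − 38680 m = 23020 m, split between elevation h and root r with h + r = Δ.
Airy balance ρ_c h = (ρ_m − ρ_c) r gives r = h ρ_c/(ρ_m − ρ_c), so h (1 + ρ_c/(ρ_m − ρ_c)) = Δ, i.e. h = Δ (ρ_m − ρ_c)/ρ_m.
h = 23020 m × 0.501/3.387 = 3410 m.

3410 m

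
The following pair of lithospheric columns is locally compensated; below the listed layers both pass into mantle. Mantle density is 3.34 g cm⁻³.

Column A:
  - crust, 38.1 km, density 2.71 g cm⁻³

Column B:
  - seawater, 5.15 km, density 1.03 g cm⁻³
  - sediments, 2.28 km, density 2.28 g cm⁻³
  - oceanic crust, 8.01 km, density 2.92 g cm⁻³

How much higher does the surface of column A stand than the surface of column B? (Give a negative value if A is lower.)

For any compensation level in the mantle, the mantle terms cancel and isostasy reduces to e = (Σt_A − Σt_B) − (Σ(ρt)_A − Σ(ρt)_B) / ρ_m.
Σt_A = 38.1 km; Σt_B = 15.44 km; Σ(ρt)_A = 103.251; Σ(ρt)_B = 33.8921 (in km·g cm⁻³).
e = (38.1 − 15.44) − (103.251 − 33.8921) / 3.34 = 1.89 km.

1.89 km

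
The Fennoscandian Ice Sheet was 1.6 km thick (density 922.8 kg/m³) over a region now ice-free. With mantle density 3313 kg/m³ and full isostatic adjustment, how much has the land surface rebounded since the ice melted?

Removing the load lets mantle flow back in; uplift u satisfies ρ_ice t = ρ_m u.
u = t ρ_ice/ρ_m = 1.6 km × 922.8/3313 = 0.446 km.

0.446 km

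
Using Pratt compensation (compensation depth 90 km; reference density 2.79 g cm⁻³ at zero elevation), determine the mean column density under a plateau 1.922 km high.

2.73 g cm⁻³

Pratt balance: ρ_ref D = ρ (D + h).
ρ = ρ_ref D/(D + h) = 2.79 × 90 km/(90 km + 1.922 km) = 2.73 g cm⁻³.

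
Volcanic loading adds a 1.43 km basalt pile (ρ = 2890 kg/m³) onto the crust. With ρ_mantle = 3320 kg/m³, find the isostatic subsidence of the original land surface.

1.24 km

Subaerial loading: s = t ρ_load / ρ_m.
s = 1.43 km × 2890/3320 = 1.24 km.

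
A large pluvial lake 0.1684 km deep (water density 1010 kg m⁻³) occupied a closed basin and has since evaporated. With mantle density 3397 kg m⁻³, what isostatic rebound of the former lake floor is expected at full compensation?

u = d ρ_w/ρ_m = 0.1684 km × 1010/3397 = 0.0501 km.

0.0501 km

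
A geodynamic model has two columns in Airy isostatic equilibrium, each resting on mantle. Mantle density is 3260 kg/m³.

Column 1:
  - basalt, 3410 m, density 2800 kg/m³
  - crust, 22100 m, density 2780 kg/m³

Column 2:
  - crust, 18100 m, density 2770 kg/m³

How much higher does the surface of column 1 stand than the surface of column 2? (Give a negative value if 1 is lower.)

1010 m

For any compensation level in the mantle, the mantle terms cancel and isostasy reduces to e = (Σt_1 − Σt_2) − (Σ(ρt)_1 − Σ(ρt)_2) / ρ_m.
Σt_1 = 25510 m; Σt_2 = 18100 m; Σ(ρt)_1 = 70986000; Σ(ρt)_2 = 50137000 (in m·kg/m³).
e = (25510 − 18100) − (70986000 − 50137000) / 3260 = 1010 m.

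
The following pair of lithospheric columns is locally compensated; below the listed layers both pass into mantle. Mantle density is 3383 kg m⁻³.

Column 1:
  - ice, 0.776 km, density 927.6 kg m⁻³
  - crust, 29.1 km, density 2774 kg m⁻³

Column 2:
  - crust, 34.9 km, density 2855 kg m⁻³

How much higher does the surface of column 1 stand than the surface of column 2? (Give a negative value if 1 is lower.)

0.355 km

For any compensation level in the mantle, the mantle terms cancel and isostasy reduces to e = (Σt_1 − Σt_2) − (Σ(ρt)_1 − Σ(ρt)_2) / ρ_m.
Σt_1 = 29.876 km; Σt_2 = 34.9 km; Σ(ρt)_1 = 81443.2176; Σ(ρt)_2 = 99639.5 (in km·kg m⁻³).
e = (29.876 − 34.9) − (81443.2176 − 99639.5) / 3383 = 0.355 km.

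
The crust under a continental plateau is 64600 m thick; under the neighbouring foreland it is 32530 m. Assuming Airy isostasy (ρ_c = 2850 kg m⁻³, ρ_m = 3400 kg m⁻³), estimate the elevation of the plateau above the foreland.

5190 m

Excess crust Δ = 64600 m − 32530 m = 32070 m, split between elevation h and root r with h + r = Δ.
Airy balance ρ_c h = (ρ_m − ρ_c) r gives r = h ρ_c/(ρ_m − ρ_c), so h (1 + ρ_c/(ρ_m − ρ_c)) = Δ, i.e. h = Δ (ρ_m − ρ_c)/ρ_m.
h = 32070 m × 550/3400 = 5190 m.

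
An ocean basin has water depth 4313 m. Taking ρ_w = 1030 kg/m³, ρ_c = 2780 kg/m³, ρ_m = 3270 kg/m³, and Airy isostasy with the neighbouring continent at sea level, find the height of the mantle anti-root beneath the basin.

By Archimedes' principle applied to the lithosphere: replacing crust with seawater at the top is compensated by replacing crust with mantle at the base: d (ρ_c − ρ_w) = a (ρ_m − ρ_c).
a = d (ρ_c − ρ_w)/(ρ_m − ρ_c) = 4313 m × 1750/490 = 15400 m.

15400 m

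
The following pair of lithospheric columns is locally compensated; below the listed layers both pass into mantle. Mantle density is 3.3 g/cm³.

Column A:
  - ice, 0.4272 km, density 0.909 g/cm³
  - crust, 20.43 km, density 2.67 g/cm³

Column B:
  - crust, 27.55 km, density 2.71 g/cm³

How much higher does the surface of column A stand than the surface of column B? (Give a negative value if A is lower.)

For any compensation level in the mantle, the mantle terms cancel and isostasy reduces to e = (Σt_A − Σt_B) − (Σ(ρt)_A − Σ(ρt)_B) / ρ_m.
Σt_A = 20.8572 km; Σt_B = 27.55 km; Σ(ρt)_A = 54.9364248; Σ(ρt)_B = 74.6605 (in km·g/cm³).
e = (20.8572 − 27.55) − (54.9364248 − 74.6605) / 3.3 = −0.716 km.

−0.716 km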